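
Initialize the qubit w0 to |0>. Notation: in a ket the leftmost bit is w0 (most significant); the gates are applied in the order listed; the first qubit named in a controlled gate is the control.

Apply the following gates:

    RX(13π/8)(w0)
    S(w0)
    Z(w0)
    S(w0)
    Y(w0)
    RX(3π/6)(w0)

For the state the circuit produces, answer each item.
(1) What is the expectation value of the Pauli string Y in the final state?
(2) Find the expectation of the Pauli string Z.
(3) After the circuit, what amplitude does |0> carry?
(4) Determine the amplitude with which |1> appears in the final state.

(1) The expectation value of Y is sqrt(2 - sqrt(2))/2.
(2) The expectation value of Z is sqrt(sqrt(2) + 2)/2.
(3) The amplitude on |0> is -cos(pi/16).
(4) |1> carries amplitude -I*sin(pi/16) in the final state.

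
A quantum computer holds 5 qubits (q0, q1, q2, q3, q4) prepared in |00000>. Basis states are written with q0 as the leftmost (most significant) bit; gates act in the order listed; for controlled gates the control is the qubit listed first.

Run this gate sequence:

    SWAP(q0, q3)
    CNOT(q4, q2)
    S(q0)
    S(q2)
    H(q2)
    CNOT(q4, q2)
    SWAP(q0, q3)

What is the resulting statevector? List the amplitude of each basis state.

The final amplitudes are sqrt(2)/2 on |00000>, sqrt(2)/2 on |00100>, and 0 on every other basis state.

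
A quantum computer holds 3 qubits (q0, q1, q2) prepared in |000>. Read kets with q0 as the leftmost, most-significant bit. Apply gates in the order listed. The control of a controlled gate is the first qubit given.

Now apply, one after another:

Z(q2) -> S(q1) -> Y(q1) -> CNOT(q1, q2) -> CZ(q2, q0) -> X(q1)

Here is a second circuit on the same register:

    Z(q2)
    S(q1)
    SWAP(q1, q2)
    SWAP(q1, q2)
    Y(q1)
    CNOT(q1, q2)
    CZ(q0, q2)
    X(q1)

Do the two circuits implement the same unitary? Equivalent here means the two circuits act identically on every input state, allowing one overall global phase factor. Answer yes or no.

Yes — the two circuits implement the same unitary up to a global phase.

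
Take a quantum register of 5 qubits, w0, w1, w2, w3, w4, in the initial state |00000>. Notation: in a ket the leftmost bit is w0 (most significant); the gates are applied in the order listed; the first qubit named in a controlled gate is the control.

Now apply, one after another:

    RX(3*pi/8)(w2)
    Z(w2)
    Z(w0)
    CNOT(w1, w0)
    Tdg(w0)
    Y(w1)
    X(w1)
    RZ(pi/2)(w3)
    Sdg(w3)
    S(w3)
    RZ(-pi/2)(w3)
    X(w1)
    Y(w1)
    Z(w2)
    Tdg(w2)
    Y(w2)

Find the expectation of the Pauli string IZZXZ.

The expectation value of IZZXZ is 0. Key observation: the block from step 6 through step 13 cancels to the identity and can be dropped.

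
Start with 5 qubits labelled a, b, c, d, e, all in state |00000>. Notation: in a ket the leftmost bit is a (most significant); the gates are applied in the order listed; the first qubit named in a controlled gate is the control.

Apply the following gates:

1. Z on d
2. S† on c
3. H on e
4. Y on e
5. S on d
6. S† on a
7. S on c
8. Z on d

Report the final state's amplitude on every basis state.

After the circuit, the state carries amplitude -sqrt(2)*I/2 on |00000>, sqrt(2)*I/2 on |00001>, and 0 on every other basis state.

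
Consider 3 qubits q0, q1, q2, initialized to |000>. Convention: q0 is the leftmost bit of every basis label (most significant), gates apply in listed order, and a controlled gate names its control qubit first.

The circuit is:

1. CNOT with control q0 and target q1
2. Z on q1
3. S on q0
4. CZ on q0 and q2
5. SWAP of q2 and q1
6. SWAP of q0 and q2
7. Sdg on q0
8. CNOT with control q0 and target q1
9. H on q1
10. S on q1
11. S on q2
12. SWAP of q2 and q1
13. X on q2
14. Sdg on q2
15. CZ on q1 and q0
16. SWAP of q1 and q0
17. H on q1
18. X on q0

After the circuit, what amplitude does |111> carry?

The final state's coefficient on |111> equals -I/2.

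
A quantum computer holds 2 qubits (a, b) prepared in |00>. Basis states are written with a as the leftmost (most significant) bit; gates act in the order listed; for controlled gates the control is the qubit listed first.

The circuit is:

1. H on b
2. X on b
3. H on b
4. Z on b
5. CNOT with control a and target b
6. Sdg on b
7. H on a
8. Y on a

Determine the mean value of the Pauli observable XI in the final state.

The expectation value of XI is -1. Key observation: steps 1-4 multiply out to the identity, so the circuit reduces to the remaining gates.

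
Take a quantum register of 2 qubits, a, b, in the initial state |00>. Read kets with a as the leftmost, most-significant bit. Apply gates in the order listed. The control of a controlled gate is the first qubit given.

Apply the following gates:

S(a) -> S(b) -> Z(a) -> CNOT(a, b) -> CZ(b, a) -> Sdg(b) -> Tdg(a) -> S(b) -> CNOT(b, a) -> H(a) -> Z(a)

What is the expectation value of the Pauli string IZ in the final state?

In the final state, IZ has expectation 1.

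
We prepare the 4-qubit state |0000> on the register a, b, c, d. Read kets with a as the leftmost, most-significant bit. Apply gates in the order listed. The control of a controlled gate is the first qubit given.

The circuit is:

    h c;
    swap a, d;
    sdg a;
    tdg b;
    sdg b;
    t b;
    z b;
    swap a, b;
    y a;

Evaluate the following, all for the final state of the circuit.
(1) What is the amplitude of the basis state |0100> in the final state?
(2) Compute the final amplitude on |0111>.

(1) |0100> carries amplitude 0 in the final state.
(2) |0111> carries amplitude 0 in the final state.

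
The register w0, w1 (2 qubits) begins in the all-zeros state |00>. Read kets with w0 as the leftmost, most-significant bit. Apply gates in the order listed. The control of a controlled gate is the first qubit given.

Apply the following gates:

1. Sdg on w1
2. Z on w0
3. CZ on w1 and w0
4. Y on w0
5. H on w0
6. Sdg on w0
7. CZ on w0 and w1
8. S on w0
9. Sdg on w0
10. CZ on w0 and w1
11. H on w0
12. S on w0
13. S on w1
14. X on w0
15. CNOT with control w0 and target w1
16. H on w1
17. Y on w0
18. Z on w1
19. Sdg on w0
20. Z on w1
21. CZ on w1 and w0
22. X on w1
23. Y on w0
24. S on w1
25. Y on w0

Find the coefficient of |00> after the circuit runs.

The amplitude on |00> is sqrt(2)*(-1 - I)/4. Key observation: the block from step 7 through step 10 cancels to the identity and can be dropped.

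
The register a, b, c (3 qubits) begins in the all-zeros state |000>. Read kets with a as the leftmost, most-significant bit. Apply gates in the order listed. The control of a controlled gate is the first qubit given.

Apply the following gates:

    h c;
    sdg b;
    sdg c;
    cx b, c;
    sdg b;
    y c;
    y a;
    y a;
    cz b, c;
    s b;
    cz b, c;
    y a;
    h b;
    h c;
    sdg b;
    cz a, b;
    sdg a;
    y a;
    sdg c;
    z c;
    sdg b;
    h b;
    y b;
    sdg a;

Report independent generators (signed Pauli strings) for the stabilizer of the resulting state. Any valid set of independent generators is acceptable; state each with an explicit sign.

The final state is stabilized by the group generated by -IIX, +ZII, -IZI; other independent generating sets are equally valid.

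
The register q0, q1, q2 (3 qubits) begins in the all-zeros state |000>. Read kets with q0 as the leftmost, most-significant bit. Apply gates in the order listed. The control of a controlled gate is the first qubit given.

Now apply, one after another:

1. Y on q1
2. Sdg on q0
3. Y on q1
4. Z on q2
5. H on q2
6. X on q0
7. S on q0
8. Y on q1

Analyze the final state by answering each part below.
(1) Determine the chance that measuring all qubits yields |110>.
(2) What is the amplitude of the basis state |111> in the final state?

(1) The probability of measuring |110> is 1/2.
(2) The final state's coefficient on |111> equals -sqrt(2)/2.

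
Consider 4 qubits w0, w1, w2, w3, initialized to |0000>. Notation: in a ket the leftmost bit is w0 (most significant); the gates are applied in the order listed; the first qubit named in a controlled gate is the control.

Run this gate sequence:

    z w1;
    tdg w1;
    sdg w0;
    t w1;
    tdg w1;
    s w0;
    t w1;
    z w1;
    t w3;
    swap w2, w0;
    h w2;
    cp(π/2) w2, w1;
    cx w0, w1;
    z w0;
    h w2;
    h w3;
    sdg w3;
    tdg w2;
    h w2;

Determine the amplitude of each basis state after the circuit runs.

The resulting statevector has amplitude 1/2 on |0000>, -I/2 on |0001>, 1/2 on |0010>, -I/2 on |0011>, and 0 on every other basis state.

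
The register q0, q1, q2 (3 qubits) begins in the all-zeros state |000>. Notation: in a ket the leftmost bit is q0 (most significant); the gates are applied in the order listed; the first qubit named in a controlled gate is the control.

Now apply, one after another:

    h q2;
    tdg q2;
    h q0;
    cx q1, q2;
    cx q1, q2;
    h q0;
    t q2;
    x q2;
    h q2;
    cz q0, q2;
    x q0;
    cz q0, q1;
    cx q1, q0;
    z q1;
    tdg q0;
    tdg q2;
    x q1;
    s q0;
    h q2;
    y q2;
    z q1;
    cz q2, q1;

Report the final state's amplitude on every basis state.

The resulting statevector has amplitude sqrt(2)*exp(3*I*pi/4)/2 on |110>, sqrt(2)*exp(3*I*pi/4)/2 on |111>, and 0 on every other basis state.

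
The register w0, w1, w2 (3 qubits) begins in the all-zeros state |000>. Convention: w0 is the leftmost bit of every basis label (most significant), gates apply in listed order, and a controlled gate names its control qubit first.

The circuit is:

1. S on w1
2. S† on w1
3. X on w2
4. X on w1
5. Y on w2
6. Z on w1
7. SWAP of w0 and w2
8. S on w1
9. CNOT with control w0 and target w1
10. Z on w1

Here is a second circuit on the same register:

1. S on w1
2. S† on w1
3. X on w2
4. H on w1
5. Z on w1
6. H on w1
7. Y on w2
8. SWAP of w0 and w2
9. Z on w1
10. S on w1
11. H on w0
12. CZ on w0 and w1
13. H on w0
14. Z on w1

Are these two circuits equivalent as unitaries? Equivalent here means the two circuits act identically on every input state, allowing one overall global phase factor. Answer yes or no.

No: there is an input state on which the two circuits produce genuinely different outputs (not merely differing by a phase).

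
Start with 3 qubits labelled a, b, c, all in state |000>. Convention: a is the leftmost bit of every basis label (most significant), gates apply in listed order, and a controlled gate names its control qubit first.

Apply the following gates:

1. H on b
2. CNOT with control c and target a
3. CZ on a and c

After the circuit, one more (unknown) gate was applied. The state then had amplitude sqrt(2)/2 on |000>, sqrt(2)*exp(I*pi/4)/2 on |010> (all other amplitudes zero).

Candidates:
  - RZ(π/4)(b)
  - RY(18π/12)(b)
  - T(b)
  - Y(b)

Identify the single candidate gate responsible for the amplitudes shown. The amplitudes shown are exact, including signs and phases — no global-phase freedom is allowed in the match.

The unique candidate consistent with the amplitudes is T(b).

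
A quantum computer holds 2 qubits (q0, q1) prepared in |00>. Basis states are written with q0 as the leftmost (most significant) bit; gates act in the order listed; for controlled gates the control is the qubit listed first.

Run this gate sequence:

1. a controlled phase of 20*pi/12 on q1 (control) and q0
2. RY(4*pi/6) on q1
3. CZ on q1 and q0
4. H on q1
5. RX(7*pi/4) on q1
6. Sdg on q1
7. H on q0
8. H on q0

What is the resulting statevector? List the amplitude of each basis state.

The final amplitudes are -sqrt(6*sqrt(2) + 12)/8 - sqrt(2*sqrt(2) + 4)/8 - I*sqrt(4 - 2*sqrt(2))/8 + I*sqrt(12 - 6*sqrt(2))/8 on |00>, -sqrt(12 - 6*sqrt(2))/8 - sqrt(4 - 2*sqrt(2))/8 - I*sqrt(6*sqrt(2) + 12)/8 + I*sqrt(2*sqrt(2) + 4)/8 on |01>, 0 on |10>, 0 on |11>.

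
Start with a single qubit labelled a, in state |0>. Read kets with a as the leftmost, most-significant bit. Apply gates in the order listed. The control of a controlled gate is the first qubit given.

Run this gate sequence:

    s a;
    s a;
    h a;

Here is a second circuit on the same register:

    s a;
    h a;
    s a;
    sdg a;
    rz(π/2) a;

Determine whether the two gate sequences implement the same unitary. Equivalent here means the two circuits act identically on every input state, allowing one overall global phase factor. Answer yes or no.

No, they are not equivalent — no single phase factor reconciles the two unitaries.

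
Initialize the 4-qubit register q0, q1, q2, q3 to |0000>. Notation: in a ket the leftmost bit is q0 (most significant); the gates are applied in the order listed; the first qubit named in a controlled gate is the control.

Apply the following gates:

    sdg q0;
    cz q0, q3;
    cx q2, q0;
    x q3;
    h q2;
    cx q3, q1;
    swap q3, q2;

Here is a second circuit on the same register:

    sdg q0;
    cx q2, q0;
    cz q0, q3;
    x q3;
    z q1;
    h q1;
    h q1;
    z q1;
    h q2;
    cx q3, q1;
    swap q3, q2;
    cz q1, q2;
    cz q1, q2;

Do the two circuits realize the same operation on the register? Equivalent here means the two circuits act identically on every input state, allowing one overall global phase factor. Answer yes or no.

No: there is an input state on which the two circuits produce genuinely different outputs (not merely differing by a phase).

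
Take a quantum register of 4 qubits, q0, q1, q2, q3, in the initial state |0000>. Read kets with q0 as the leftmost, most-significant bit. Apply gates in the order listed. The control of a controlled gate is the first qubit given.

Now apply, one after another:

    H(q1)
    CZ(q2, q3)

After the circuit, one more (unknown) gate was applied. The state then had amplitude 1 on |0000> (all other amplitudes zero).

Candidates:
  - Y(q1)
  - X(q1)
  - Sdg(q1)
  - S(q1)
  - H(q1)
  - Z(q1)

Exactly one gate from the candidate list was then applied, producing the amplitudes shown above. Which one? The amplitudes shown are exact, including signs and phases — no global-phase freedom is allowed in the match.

It was H(q1) that produced the state shown.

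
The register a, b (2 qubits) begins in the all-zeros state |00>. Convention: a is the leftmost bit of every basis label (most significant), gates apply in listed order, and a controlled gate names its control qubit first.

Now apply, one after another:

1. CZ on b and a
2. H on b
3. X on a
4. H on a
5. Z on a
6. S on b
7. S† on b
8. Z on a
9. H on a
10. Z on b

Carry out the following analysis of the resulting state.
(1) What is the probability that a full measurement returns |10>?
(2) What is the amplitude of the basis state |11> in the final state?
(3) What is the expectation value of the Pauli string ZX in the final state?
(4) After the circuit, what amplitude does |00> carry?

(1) A full measurement returns |10> with probability 1/2. Key observation: steps 4-9 multiply out to the identity, so the circuit reduces to the remaining gates.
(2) |11> carries amplitude -sqrt(2)/2 in the final state.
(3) The expectation value of ZX is 1.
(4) The amplitude on |00> is 0.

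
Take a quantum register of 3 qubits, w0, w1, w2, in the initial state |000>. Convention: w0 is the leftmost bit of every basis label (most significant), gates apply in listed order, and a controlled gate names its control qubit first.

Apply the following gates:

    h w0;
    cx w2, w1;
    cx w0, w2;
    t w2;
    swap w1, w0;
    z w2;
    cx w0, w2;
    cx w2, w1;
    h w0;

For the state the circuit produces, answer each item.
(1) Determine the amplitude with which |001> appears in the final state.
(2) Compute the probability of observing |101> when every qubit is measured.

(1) The final state's coefficient on |001> equals -exp(I*pi/4)/2.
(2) A full measurement returns |101> with probability 1/4.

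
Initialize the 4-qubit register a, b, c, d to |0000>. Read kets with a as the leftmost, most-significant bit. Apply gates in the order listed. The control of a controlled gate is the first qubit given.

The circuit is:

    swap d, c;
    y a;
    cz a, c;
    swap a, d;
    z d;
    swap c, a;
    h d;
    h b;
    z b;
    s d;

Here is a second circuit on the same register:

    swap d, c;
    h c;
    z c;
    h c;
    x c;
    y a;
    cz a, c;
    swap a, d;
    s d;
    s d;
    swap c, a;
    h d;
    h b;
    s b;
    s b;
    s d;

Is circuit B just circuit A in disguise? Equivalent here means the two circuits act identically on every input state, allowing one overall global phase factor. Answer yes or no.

Yes — the two circuits implement the same unitary up to a global phase.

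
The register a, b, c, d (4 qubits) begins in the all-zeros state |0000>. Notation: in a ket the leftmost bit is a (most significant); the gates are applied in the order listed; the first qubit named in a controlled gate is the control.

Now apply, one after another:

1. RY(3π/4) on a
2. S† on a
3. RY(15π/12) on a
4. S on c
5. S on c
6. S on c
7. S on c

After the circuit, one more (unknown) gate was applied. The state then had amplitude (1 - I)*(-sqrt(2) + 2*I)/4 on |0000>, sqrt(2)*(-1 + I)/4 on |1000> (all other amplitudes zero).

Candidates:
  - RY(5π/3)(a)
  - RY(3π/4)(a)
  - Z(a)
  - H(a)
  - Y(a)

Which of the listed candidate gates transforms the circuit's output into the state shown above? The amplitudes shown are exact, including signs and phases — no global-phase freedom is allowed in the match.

It was H(a) that produced the state shown. Key observation: gates 4-7 undo each other exactly, leaving only the rest of the circuit to track.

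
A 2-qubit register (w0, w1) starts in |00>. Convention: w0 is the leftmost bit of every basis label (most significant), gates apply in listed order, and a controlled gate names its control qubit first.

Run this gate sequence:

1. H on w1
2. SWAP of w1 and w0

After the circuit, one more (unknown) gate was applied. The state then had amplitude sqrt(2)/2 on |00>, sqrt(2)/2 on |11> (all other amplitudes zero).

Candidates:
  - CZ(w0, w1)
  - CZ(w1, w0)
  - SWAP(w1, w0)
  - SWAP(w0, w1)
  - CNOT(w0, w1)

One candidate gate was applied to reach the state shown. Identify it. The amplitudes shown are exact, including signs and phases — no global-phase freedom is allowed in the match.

The applied gate was CNOT(w0, w1).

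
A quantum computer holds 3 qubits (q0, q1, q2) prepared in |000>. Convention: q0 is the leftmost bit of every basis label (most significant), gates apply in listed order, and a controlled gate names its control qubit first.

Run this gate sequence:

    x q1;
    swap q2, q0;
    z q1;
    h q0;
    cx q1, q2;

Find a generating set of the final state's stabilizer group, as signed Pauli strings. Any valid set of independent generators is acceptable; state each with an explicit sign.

One valid set of independent stabilizer generators is +XII, -IZI, -IIZ (any independent generating set of the same group is equally correct).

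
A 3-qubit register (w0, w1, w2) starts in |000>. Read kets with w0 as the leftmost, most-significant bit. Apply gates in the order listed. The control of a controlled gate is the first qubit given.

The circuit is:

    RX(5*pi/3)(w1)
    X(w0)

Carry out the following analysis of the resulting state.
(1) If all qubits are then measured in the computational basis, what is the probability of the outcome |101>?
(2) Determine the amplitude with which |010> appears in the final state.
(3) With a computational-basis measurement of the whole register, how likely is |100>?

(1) Outcome |101> occurs with probability 0.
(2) The final state's coefficient on |010> equals 0.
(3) A full measurement returns |100> with probability 3/4.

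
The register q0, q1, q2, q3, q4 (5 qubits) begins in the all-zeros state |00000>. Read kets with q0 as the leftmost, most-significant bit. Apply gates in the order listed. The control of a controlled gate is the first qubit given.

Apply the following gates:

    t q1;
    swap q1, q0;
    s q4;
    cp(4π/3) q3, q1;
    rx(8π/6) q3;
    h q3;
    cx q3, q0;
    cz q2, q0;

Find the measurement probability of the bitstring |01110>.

A full measurement returns |01110> with probability 0.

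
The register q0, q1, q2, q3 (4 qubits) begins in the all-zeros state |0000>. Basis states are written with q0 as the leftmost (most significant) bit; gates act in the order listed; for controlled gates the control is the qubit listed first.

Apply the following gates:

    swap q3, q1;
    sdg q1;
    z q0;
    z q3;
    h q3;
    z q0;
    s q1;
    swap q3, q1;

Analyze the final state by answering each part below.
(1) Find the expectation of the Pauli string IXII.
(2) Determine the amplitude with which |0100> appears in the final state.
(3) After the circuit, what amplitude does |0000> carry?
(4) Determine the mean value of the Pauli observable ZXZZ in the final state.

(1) The observable IXII averages to 1.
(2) |0100> carries amplitude sqrt(2)/2 in the final state.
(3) |0000> carries amplitude sqrt(2)/2 in the final state.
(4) In the final state, ZXZZ has expectation 1.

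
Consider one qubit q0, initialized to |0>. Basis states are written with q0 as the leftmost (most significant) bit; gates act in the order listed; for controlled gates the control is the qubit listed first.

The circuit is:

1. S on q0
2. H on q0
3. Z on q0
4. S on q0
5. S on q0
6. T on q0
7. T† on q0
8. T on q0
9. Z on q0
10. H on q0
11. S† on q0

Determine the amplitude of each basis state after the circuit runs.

After the circuit, the state carries amplitude 1/2 - exp(I*pi/4)/2 on |0>, -I/2 - exp(3*I*pi/4)/2 on |1>.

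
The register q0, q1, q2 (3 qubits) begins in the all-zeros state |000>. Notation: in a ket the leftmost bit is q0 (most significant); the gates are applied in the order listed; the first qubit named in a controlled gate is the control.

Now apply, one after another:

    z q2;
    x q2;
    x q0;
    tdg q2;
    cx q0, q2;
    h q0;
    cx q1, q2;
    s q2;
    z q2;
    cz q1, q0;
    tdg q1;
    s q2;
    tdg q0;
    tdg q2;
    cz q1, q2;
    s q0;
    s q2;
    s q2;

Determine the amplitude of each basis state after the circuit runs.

After the circuit, the state carries amplitude -sqrt(2)*exp(3*I*pi/4)/2 on |000>, -sqrt(2)/2 on |100>, and 0 on every other basis state.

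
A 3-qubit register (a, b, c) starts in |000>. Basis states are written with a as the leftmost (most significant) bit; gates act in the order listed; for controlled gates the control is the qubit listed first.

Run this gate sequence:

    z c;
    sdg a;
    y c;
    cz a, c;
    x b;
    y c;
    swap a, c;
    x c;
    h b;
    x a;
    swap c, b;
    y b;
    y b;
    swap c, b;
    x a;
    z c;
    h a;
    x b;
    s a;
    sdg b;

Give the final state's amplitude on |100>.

|100> carries amplitude 0 in the final state. Key observation: gates 11-14 undo each other exactly, leaving only the rest of the circuit to track.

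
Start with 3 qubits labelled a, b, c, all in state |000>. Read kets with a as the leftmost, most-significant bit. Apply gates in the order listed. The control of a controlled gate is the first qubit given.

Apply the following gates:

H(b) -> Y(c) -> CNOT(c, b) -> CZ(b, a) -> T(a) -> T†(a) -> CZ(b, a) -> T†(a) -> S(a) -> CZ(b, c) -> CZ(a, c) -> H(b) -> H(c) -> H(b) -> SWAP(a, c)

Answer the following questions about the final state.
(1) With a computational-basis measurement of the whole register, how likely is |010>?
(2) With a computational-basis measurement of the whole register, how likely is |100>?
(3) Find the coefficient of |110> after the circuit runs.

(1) The probability of measuring |010> is 1/4.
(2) Outcome |100> occurs with probability 1/4.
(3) |110> carries amplitude I/2 in the final state.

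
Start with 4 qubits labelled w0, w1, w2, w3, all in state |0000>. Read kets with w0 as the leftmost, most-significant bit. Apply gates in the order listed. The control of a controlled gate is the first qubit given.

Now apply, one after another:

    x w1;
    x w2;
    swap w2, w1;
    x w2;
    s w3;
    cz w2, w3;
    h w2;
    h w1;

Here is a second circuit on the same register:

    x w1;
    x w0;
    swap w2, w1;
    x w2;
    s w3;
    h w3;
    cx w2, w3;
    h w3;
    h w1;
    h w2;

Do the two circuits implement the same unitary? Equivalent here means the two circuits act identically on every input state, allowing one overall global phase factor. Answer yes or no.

No — the two circuits implement different unitaries, even allowing a global phase.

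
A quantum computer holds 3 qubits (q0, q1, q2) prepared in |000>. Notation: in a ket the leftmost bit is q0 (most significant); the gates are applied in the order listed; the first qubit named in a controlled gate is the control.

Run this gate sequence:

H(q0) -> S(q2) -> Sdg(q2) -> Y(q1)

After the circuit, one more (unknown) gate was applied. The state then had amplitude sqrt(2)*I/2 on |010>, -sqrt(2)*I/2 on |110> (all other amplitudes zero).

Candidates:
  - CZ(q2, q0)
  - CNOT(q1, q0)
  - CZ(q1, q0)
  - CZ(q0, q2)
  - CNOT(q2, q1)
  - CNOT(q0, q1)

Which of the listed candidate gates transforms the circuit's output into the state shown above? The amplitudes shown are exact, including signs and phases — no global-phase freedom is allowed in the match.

It was CZ(q1, q0) that produced the state shown.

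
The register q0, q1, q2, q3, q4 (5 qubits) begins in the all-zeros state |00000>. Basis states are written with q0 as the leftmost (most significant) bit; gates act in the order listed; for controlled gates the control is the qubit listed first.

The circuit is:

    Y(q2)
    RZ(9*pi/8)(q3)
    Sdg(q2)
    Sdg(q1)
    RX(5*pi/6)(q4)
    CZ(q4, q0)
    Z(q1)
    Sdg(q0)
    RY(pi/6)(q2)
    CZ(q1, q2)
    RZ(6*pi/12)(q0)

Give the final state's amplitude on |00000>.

|00000> carries amplitude (2 - sqrt(3))*exp(3*I*pi/16)/4 in the final state.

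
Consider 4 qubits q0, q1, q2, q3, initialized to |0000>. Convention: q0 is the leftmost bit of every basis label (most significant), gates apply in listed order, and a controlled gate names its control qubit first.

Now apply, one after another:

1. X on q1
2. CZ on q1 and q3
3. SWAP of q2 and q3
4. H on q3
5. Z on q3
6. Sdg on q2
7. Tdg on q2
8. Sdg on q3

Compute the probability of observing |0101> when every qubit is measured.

Outcome |0101> occurs with probability 1/2.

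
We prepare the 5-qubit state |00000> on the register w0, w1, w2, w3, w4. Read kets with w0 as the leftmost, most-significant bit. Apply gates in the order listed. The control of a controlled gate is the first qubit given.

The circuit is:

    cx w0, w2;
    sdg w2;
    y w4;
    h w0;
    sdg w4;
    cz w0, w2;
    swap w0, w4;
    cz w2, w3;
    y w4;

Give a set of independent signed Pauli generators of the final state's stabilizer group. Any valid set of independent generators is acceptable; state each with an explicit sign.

The final state is stabilized by the group generated by -IIIIX, -ZIIII, +IZIII, +IIZII, +IIIZI; other independent generating sets are equally valid.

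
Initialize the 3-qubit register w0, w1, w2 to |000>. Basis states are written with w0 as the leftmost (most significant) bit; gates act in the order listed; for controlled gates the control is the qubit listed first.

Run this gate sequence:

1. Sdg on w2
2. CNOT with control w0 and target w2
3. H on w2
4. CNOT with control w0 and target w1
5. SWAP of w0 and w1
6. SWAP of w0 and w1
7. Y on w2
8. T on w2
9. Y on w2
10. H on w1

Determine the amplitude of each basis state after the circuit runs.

After the circuit, the state carries amplitude exp(I*pi/4)/2 on |000>, 1/2 on |001>, exp(I*pi/4)/2 on |010>, 1/2 on |011>, 0 on |100>, 0 on |101>, 0 on |110>, 0 on |111>.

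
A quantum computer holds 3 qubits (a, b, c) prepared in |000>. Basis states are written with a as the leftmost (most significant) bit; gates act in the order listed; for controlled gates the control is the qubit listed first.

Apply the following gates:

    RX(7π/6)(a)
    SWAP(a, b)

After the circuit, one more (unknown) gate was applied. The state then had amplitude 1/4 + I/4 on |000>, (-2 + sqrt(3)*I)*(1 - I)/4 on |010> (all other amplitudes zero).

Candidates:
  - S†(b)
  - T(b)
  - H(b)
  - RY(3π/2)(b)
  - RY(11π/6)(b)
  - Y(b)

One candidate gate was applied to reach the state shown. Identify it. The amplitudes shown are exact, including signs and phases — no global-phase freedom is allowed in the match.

The applied gate was RY(11π/6)(b).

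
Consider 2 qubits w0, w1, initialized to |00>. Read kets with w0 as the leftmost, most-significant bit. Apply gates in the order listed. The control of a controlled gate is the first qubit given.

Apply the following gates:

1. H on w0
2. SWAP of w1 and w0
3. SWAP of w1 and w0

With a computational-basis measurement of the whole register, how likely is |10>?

Outcome |10> occurs with probability 1/2.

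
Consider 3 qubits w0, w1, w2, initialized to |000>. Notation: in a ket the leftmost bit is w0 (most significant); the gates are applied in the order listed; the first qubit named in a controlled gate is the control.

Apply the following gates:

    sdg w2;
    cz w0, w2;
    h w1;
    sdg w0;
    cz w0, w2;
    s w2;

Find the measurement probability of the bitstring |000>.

Outcome |000> occurs with probability 1/2.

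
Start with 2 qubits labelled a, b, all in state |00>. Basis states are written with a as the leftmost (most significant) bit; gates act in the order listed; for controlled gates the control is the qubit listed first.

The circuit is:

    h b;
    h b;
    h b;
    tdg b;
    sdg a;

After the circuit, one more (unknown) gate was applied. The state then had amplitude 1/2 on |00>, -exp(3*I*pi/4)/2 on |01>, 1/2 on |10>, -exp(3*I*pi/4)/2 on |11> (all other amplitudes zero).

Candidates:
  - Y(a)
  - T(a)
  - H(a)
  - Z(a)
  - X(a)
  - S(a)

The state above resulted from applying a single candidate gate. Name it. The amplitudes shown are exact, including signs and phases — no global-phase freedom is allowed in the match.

The applied gate was H(a). Key observation: gates 1-2 undo each other exactly, leaving only the rest of the circuit to track.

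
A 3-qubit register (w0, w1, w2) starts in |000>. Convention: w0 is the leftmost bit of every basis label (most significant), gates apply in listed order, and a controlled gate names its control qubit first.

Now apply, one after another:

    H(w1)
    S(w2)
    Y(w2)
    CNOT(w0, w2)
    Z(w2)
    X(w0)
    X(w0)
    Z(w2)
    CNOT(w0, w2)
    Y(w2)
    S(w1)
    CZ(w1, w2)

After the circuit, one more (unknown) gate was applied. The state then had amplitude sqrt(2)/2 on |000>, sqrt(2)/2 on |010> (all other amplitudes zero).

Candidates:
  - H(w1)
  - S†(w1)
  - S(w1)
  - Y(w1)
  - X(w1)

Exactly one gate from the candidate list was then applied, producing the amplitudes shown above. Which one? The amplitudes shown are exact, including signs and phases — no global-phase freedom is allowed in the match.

It was S†(w1) that produced the state shown. Key observation: steps 3-10 multiply out to the identity, so the circuit reduces to the remaining gates.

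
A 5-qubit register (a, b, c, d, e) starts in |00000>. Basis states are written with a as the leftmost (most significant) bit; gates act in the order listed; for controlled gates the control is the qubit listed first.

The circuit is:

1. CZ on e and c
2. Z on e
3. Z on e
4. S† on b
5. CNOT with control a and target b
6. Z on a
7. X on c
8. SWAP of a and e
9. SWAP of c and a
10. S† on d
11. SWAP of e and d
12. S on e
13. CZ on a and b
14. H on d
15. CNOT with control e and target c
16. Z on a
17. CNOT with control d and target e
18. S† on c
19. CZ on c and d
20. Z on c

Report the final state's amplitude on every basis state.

The resulting statevector has amplitude -sqrt(2)/2 on |10000>, -sqrt(2)/2 on |10011>, and 0 on every other basis state.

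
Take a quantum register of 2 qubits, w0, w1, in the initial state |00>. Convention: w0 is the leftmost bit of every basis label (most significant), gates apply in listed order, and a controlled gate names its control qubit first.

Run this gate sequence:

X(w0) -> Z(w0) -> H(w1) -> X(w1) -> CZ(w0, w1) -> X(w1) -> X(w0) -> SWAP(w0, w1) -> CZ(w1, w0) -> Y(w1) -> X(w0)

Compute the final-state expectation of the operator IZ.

In the final state, IZ has expectation -1.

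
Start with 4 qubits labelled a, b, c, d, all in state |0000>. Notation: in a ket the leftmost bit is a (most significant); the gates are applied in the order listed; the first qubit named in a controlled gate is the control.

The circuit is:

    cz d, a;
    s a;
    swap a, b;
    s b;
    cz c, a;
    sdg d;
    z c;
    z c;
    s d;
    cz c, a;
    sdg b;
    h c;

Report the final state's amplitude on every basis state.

After the circuit, the state carries amplitude sqrt(2)/2 on |0000>, sqrt(2)/2 on |0010>, and 0 on every other basis state. Key observation: steps 4-11 multiply out to the identity, so the circuit reduces to the remaining gates.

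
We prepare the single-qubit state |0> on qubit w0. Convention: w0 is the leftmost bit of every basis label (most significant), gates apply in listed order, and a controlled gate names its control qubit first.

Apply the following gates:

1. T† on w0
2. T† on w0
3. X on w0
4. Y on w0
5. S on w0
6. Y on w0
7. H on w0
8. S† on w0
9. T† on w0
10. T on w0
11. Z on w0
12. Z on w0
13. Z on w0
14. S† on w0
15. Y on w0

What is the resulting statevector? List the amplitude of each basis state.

The resulting statevector has amplitude sqrt(2)*I/2 on |0>, sqrt(2)*I/2 on |1>.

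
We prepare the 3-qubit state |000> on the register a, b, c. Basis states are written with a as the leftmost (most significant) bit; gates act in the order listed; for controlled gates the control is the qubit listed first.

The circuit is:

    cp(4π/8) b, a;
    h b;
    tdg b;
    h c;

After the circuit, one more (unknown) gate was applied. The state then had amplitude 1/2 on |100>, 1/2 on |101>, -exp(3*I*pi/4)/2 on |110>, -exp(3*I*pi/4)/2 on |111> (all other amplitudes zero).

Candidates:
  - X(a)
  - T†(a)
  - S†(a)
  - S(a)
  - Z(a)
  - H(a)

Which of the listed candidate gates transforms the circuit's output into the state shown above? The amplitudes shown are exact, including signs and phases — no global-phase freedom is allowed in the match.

The unique candidate consistent with the amplitudes is X(a).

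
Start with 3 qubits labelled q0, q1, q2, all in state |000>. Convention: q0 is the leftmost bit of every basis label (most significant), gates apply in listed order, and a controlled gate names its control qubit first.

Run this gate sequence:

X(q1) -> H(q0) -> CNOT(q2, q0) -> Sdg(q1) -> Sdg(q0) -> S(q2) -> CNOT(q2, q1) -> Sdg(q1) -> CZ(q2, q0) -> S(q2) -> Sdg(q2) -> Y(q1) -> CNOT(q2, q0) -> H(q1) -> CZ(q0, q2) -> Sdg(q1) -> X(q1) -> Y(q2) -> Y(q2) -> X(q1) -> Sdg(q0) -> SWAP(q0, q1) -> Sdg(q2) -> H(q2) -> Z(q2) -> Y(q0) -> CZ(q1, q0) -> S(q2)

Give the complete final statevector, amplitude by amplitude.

After the circuit, the state carries amplitude -sqrt(2)*I/4 on |000>, -sqrt(2)/4 on |001>, sqrt(2)*I/4 on |010>, sqrt(2)/4 on |011>, -sqrt(2)/4 on |100>, sqrt(2)*I/4 on |101>, -sqrt(2)/4 on |110>, sqrt(2)*I/4 on |111>. Key observation: the block from step 17 through step 20 cancels to the identity and can be dropped.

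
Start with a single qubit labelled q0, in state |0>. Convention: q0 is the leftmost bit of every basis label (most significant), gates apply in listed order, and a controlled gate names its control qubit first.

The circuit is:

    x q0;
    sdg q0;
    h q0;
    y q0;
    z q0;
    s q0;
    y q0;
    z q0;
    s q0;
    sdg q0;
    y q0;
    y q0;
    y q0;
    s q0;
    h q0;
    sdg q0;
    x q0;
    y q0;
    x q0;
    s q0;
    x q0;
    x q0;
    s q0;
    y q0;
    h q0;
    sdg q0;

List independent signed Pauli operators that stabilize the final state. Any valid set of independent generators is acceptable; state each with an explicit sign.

The final state is stabilized by the group generated by +Y; other independent generating sets are equally valid. Key observation: gates 21-22 undo each other exactly, leaving only the rest of the circuit to track.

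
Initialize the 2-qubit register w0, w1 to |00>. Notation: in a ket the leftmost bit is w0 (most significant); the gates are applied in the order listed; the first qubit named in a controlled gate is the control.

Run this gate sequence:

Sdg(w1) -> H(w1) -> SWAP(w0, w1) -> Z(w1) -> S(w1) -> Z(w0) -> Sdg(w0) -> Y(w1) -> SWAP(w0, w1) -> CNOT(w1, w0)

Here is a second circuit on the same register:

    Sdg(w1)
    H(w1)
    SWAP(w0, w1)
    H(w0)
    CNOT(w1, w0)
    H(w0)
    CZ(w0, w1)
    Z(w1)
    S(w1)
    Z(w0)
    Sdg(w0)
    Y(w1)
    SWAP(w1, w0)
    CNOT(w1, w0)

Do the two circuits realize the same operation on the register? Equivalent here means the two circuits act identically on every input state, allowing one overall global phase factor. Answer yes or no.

Yes: on every input state the two circuits agree up to one overall phase factor.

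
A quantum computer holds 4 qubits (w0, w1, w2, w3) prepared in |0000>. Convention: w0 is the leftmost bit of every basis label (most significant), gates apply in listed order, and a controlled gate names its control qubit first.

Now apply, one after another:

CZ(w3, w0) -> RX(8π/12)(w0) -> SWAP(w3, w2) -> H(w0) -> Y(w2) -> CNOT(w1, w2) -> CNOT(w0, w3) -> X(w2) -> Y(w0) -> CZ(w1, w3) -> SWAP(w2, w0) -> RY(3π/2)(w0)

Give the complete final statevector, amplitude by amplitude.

After the circuit, the state carries amplitude -1/4 - sqrt(3)*I/4 on |0001>, 1/4 - sqrt(3)*I/4 on |0010>, 1/4 + sqrt(3)*I/4 on |1001>, -1/4 + sqrt(3)*I/4 on |1010>, and 0 on every other basis state.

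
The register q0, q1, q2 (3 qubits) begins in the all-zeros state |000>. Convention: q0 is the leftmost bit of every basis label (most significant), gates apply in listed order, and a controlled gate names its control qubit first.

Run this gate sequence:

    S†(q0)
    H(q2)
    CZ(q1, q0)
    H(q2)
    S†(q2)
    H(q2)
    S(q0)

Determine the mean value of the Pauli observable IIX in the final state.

The observable IIX averages to 1.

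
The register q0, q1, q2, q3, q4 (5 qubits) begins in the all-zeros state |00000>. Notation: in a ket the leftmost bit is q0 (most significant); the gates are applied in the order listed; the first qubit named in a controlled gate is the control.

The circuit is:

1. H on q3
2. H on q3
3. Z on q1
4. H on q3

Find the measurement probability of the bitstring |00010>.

The probability of measuring |00010> is 1/2.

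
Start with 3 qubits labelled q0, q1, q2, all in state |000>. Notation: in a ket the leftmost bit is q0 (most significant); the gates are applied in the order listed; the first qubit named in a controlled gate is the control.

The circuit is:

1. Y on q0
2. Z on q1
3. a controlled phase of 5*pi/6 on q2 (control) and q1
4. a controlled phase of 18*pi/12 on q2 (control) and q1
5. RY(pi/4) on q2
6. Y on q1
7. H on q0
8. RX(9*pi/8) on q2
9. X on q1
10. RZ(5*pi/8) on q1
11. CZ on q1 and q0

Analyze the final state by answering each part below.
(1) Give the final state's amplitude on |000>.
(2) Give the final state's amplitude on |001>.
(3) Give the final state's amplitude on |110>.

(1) The final state's coefficient on |000> equals sqrt(2)*sqrt(sqrt(2)/4 + 1/2)*exp(-5*I*pi/16)*cos(7*pi/16)/2 + sqrt(2)*I*sqrt(1/2 - sqrt(2)/4)*exp(-5*I*pi/16)*sin(7*pi/16)/2.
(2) |001> carries amplitude sqrt(2)*sqrt(1/2 - sqrt(2)/4)*exp(-5*I*pi/16)*cos(7*pi/16)/2 + sqrt(2)*I*sqrt(sqrt(2)/4 + 1/2)*exp(-5*I*pi/16)*sin(7*pi/16)/2 in the final state.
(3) |110> carries amplitude 0 in the final state.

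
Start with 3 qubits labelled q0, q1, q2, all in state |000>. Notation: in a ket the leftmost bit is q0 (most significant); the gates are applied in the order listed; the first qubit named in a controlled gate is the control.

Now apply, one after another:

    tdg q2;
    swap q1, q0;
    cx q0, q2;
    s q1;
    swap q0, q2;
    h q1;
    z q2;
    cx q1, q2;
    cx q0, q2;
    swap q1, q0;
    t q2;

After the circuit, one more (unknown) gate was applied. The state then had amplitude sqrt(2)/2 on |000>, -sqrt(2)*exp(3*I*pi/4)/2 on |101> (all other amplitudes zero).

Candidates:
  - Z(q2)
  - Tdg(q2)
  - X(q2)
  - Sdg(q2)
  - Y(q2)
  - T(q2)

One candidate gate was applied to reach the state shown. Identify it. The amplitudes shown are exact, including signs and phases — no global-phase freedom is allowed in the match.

The unique candidate consistent with the amplitudes is Sdg(q2).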